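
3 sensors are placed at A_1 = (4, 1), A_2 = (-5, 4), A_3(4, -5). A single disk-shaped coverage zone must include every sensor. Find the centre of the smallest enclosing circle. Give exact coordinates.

Side lengths²: A_1A_2² = 90, A_1A_3² = 36, A_2A_3² = 162.
Since A_2A_3² = 162 ≥ 90 + 36 = 126, the angle opposite A_2A_3 is not acute, so the smallest enclosing circle has A_2A_3 as diameter.
Centre = midpoint of A_2A_3 = (-0.5, -0.5), r² = 162/4 = 40.5.
Centre = (-0.5, -0.5).

(-0.5, -0.5)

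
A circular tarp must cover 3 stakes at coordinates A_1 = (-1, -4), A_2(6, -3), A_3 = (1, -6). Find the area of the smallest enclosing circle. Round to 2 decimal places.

Side lengths²: A_1A_2² = 50, A_1A_3² = 8, A_2A_3² = 34.
Since A_1A_2² = 50 ≥ 34 + 8 = 42, the angle opposite A_1A_2 is not acute, so the smallest enclosing circle has A_1A_2 as diameter.
Centre = midpoint of A_1A_2 = (2.5, -3.5), r² = 50/4 = 12.5.
Area = π·r² = π·12.5 ≈ 39.27.

39.27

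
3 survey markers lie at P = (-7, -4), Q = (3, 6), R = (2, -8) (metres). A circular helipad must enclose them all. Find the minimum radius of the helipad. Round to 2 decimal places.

Side lengths²: PQ² = 200, PR² = 97, QR² = 197.
Since PQ² = 200 < 197 + 97 = 294, the triangle is acute, so the smallest enclosing circle is the circumcircle.
Circumcentre = (-5/26, -21/26), r² = 19109/338.
r = √(19109/338) ≈ 7.52.

7.52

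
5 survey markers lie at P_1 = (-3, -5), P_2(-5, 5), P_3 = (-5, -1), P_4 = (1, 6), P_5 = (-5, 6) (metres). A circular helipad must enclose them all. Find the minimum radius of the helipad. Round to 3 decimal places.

5.948

The minimum enclosing circle of a finite set is fixed by two of the points (as a diameter) or three (as a circumcircle).
The minimum enclosing circle is determined by three boundary points: P_1, P_4, P_5.
Their circumcentre is (-2, 19/22) with r² = 17125/484.
The farthest remaining point P_2 is at distance² 12637/484 ≤ 17125/484.
r = √(17125/484) ≈ 5.948.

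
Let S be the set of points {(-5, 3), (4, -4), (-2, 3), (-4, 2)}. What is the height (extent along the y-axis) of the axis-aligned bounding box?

7

max y = 3, min y = -4, so height = 7.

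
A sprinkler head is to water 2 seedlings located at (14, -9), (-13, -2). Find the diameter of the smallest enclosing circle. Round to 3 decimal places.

27.893

The smallest circle enclosing two points has them as diameter endpoints.
Centre = midpoint = (0.5, -5.5); r² = |(14, -9)−(-13, -2)|²/4 = 778/4 = 194.5.
Diameter = 2r = 2√(194.5) ≈ 27.893.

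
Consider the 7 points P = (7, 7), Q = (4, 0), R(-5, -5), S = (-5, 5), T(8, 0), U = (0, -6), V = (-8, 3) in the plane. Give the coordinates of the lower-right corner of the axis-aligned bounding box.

x-range [-8, 8], y-range [-6, 7].
The lower-right corner is (8, -6).

(8, -6)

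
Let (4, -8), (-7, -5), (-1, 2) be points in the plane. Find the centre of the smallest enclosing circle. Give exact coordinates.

(-33/38, -159/38)

Call the three points A, B, C in the order given.
Side lengths²: AB² = 130, AC² = 125, BC² = 85.
Since AB² = 130 < 125 + 85 = 210, the triangle is acute, so the smallest enclosing circle is the circumcircle.
Circumcentre = (-33/38, -159/38), r² = 27625/722.
Centre = (-33/38, -159/38).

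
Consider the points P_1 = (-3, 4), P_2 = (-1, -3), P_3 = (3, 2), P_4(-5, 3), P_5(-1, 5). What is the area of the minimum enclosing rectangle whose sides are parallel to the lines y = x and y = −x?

45

In coordinates u = x + y, v = x − y the rectangle is axis-aligned; the map (x,y)→(u,v) scales areas by 2.
u-values: 1, -4, 5, -2, 4; range = 5 − (-4) = 9.
v-values: -7, 2, 1, -8, -6; range = 2 − (-8) = 10.
Area = (9 × 10) / 2 = 45.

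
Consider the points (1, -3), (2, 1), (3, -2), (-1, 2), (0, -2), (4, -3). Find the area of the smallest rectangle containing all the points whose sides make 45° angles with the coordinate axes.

25

In coordinates u = x + y, v = x − y the rectangle is axis-aligned; the map (x,y)→(u,v) scales areas by 2.
u-values: -2, 3, 1, 1, -2, 1; range = 3 − (-2) = 5.
v-values: 4, 1, 5, -3, 2, 7; range = 7 − (-3) = 10.
Area = (5 × 10) / 2 = 25.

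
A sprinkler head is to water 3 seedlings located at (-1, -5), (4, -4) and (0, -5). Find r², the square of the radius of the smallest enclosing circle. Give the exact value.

Call the three points A, B, C in the order given.
Side lengths²: AB² = 26, AC² = 1, BC² = 17.
Since AB² = 26 ≥ 17 + 1 = 18, the angle opposite AB is not acute, so the smallest enclosing circle has AB as diameter.
Centre = midpoint of AB = (1.5, -4.5), r² = 26/4 = 6.5.

6.5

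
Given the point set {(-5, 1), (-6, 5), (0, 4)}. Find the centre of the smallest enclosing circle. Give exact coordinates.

Call the three points A, B, C in the order given.
Side lengths²: AB² = 17, AC² = 34, BC² = 37.
Since BC² = 37 < 34 + 17 = 51, the triangle is acute, so the smallest enclosing circle is the circumcircle.
Circumcentre = (-145/46, 165/46), r² = 10693/1058.
Centre = (-145/46, 165/46).

(-145/46, 165/46)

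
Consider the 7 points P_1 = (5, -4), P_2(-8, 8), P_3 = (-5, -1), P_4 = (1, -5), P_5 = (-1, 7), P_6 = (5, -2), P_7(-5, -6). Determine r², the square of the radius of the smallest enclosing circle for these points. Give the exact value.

78.25

By Welzl's lemma the MEC is supported by two points (diametrically opposite) or three points (on a circumcircle).
The farthest pair is P_1–P_2 with squared distance 313. The circle on this segment as diameter has centre (-1.5, 2) and r² = 313/4 = 78.25.
Check P_3: distance² to centre = 21.25 ≤ 78.25, so it lies inside.
All remaining points lie in this disk, and no smaller disk contains both endpoints, so this is the minimum enclosing circle.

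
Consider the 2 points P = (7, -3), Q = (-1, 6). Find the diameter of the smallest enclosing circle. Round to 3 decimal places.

12.042

The smallest circle enclosing two points has them as diameter endpoints.
Centre = midpoint = (3, 1.5); r² = |PQ|²/4 = 145/4 = 36.25.
Diameter = 2r = 2√(36.25) ≈ 12.042.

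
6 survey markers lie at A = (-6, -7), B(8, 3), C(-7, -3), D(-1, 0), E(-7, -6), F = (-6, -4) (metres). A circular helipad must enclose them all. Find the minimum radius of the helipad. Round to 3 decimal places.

8.746

By Welzl's lemma the MEC is supported by two points (diametrically opposite) or three points (on a circumcircle).
The farthest pair is B–E with squared distance 306. The circle on this segment as diameter has centre (0.5, -1.5) and r² = 306/4 = 76.5.
Check A: distance² to centre = 72.5 ≤ 76.5, so it lies inside.
All remaining points lie in this disk, and no smaller disk contains both endpoints, so this is the minimum enclosing circle.
r = √(76.5) ≈ 8.746.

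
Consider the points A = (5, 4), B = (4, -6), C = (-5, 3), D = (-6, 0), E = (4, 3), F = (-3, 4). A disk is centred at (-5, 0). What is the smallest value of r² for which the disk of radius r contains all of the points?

The required radius is the distance from (-5, 0) to the farthest point.
Squared distances: 116, 117, 9, 1, 90, 20.
Maximum is 117, attained at B.

117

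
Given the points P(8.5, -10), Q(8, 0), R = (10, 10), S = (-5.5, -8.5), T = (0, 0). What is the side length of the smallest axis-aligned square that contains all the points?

20

The bounding box has width 15.5 and height 20.
An axis-aligned square enclosing the set must have side ≥ max(width, height).
So the minimum side is max(15.5, 20) = 20.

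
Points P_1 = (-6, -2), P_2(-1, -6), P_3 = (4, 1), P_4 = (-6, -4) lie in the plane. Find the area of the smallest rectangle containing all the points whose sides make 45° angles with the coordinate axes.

67.5

In coordinates u = x + y, v = x − y the rectangle is axis-aligned; the map (x,y)→(u,v) scales areas by 2.
u-values: -8, -7, 5, -10; range = 5 − (-10) = 15.
v-values: -4, 5, 3, -2; range = 5 − (-4) = 9.
Area = (15 × 9) / 2 = 67.5.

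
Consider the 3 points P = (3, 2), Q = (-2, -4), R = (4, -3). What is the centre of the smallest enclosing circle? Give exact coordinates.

Side lengths²: PQ² = 61, PR² = 26, QR² = 37.
Since PQ² = 61 < 37 + 26 = 63, the triangle is acute, so the smallest enclosing circle is the circumcircle.
Circumcentre = (37/62, -67/62), r² = 29341/1922.
Centre = (37/62, -67/62).

(37/62, -67/62)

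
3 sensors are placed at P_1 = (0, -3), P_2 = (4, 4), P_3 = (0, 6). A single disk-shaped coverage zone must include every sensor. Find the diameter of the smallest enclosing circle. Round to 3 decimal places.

Side lengths²: P_1P_2² = 65, P_1P_3² = 81, P_2P_3² = 20.
Since P_1P_3² = 81 < 65 + 20 = 85, the triangle is acute, so the smallest enclosing circle is the circumcircle.
Circumcentre = (0.25, 1.5), r² = 20.3125.
Diameter = 2r = 2√(20.3125) ≈ 9.014.

9.014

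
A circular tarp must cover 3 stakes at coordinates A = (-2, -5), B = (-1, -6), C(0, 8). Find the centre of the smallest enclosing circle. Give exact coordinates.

Side lengths²: AB² = 2, AC² = 173, BC² = 197.
Since BC² = 197 ≥ 173 + 2 = 175, the angle opposite BC is not acute, so the smallest enclosing circle has BC as diameter.
Centre = midpoint of BC = (-0.5, 1), r² = 197/4 = 49.25.
Centre = (-0.5, 1).

(-0.5, 1)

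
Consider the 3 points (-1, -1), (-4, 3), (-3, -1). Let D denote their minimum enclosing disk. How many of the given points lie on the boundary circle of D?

2

Call the three points A, B, C in the order given.
Side lengths²: AB² = 25, AC² = 4, BC² = 17.
Since AB² = 25 ≥ 17 + 4 = 21, the angle opposite AB is not acute, so the smallest enclosing circle has AB as diameter.
Centre = midpoint of AB = (-2.5, 1), r² = 25/4 = 6.25.
The points at distance exactly r from the centre are (-1, -1), (-4, 3) — 2 points.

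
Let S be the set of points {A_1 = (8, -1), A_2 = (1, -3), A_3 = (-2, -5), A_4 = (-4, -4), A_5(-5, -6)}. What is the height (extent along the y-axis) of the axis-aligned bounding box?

5

max y = -1, min y = -6, so height = 5.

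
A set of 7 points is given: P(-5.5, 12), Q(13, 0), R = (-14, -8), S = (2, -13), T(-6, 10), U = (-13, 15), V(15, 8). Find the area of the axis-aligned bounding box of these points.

x ranges over [-14, 15], width 29.
y ranges over [-13, 15], height 28.
Area = 29 × 28 = 812.

812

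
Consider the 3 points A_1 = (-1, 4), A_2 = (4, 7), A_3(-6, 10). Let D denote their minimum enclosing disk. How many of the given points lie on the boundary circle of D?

2

Side lengths²: A_1A_2² = 34, A_1A_3² = 61, A_2A_3² = 109.
Since A_2A_3² = 109 ≥ 61 + 34 = 95, the angle opposite A_2A_3 is not acute, so the smallest enclosing circle has A_2A_3 as diameter.
Centre = midpoint of A_2A_3 = (-1, 8.5), r² = 109/4 = 27.25.
The points at distance exactly r from the centre are A_2, A_3 — 2 points.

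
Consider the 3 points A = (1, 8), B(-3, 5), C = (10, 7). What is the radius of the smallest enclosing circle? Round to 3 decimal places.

6.576

Side lengths²: AB² = 25, AC² = 82, BC² = 173.
Since BC² = 173 ≥ 82 + 25 = 107, the angle opposite BC is not acute, so the smallest enclosing circle has BC as diameter.
Centre = midpoint of BC = (3.5, 6), r² = 173/4 = 43.25.
r = √(43.25) ≈ 6.576.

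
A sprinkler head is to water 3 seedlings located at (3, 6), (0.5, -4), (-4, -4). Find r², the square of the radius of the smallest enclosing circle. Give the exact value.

37.25

Call the three points A, B, C in the order given.
Side lengths²: AB² = 106.25, AC² = 149, BC² = 20.25.
Since AC² = 149 ≥ 106.25 + 20.25 = 126.5, the angle opposite AC is not acute, so the smallest enclosing circle has AC as diameter.
Centre = midpoint of AC = (-0.5, 1), r² = 149/4 = 37.25.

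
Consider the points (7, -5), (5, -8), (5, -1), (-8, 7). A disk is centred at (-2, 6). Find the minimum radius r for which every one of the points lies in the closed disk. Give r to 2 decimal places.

The required radius is the distance from (-2, 6) to the farthest point.
Squared distances: 202, 245, 98, 37.
Maximum is 245, attained at (5, -8).
r = √245 ≈ 15.65.

15.65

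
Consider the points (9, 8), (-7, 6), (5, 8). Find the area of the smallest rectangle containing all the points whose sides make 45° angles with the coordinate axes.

126

In coordinates u = x + y, v = x − y the rectangle is axis-aligned; the map (x,y)→(u,v) scales areas by 2.
u-values: 17, -1, 13; range = 17 − (-1) = 18.
v-values: 1, -13, -3; range = 1 − (-13) = 14.
Area = (18 × 14) / 2 = 126.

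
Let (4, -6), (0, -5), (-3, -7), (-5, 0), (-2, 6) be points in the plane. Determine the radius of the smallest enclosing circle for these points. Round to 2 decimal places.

6.87

By Welzl's lemma the MEC is supported by two points (diametrically opposite) or three points (on a circumcircle).
The minimum enclosing circle is determined by three boundary points: (4, -6), (-3, -7), (-2, 6).
Their circumcentre is (-1/3, -2/3) with r² = 425/9.
The farthest remaining point (-5, 0) is at distance² 200/9 ≤ 425/9.
r = √(425/9) ≈ 6.87.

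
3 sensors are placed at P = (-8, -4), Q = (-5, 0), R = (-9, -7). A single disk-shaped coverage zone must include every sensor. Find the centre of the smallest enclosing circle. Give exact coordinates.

Side lengths²: PQ² = 25, PR² = 10, QR² = 65.
Since QR² = 65 ≥ 25 + 10 = 35, the angle opposite QR is not acute, so the smallest enclosing circle has QR as diameter.
Centre = midpoint of QR = (-7, -3.5), r² = 65/4 = 16.25.
Centre = (-7, -3.5).

(-7, -3.5)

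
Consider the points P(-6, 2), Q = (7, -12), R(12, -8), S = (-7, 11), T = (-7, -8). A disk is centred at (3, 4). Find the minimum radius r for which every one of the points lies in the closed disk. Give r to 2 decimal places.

16.49

The required radius is the distance from (3, 4) to the farthest point.
Squared distances: 85, 272, 225, 149, 244.
Maximum is 272, attained at Q.
r = √272 ≈ 16.49.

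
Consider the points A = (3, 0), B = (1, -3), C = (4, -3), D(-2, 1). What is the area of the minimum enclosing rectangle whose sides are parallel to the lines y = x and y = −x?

In coordinates u = x + y, v = x − y the rectangle is axis-aligned; the map (x,y)→(u,v) scales areas by 2.
u-values: 3, -2, 1, -1; range = 3 − (-2) = 5.
v-values: 3, 4, 7, -3; range = 7 − (-3) = 10.
Area = (5 × 10) / 2 = 25.

25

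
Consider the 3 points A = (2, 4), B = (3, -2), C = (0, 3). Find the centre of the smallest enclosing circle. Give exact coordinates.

(59/26, 25/26)

Side lengths²: AB² = 37, AC² = 5, BC² = 34.
Since AB² = 37 < 34 + 5 = 39, the triangle is acute, so the smallest enclosing circle is the circumcircle.
Circumcentre = (59/26, 25/26), r² = 3145/338.
Centre = (59/26, 25/26).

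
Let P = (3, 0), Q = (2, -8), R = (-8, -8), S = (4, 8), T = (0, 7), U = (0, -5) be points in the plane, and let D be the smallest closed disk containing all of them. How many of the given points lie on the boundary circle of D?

2

The minimum enclosing circle of a finite set is fixed by two of the points (as a diameter) or three (as a circumcircle).
The farthest pair is R–S with squared distance 400. The circle on this segment as diameter has centre (-2, 0) and r² = 400/4 = 100.
Check P: distance² to centre = 25 ≤ 100, so it lies inside.
All remaining points lie in this disk, and no smaller disk contains both endpoints, so this is the minimum enclosing circle.
The points at distance exactly r from the centre are R, S — 2 points.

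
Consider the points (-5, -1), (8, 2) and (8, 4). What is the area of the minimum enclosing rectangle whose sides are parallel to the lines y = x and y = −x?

90

In coordinates u = x + y, v = x − y the rectangle is axis-aligned; the map (x,y)→(u,v) scales areas by 2.
u-values: -6, 10, 12; range = 12 − (-6) = 18.
v-values: -4, 6, 4; range = 6 − (-4) = 10.
Area = (18 × 10) / 2 = 90.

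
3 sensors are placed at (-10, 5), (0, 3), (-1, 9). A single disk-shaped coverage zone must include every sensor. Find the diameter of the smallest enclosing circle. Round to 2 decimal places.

10.53

Call the three points A, B, C in the order given.
Side lengths²: AB² = 104, AC² = 97, BC² = 37.
Since AB² = 104 < 97 + 37 = 134, the triangle is acute, so the smallest enclosing circle is the circumcircle.
Circumcentre = (-275/58, 307/58), r² = 46657/1682.
Diameter = 2r = 2√(46657/1682) ≈ 10.53.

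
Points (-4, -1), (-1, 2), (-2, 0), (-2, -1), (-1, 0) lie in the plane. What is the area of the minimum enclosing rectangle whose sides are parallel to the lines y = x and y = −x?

6

In coordinates u = x + y, v = x − y the rectangle is axis-aligned; the map (x,y)→(u,v) scales areas by 2.
u-values: -5, 1, -2, -3, -1; range = 1 − (-5) = 6.
v-values: -3, -3, -2, -1, -1; range = -1 − (-3) = 2.
Area = (6 × 2) / 2 = 6.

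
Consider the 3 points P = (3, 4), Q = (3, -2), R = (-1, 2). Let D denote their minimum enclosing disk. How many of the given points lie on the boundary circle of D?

Side lengths²: PQ² = 36, PR² = 20, QR² = 32.
Since PQ² = 36 < 32 + 20 = 52, the triangle is acute, so the smallest enclosing circle is the circumcircle.
Circumcentre = (2, 1), r² = 10.
The points at distance exactly r from the centre are P, Q, R — 3 points.

3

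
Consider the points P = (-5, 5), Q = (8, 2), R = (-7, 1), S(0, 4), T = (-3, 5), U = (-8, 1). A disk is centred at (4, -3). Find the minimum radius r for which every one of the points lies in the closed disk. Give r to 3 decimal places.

The required radius is the distance from (4, -3) to the farthest point.
Squared distances: 145, 41, 137, 65, 113, 160.
Maximum is 160, attained at U.
r = √160 ≈ 12.649.

12.649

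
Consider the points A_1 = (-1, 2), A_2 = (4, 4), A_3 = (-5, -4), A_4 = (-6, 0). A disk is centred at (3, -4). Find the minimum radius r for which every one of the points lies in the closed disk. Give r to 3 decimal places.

9.849

The required radius is the distance from (3, -4) to the farthest point.
Squared distances: 52, 65, 64, 97.
Maximum is 97, attained at A_4.
r = √97 ≈ 9.849.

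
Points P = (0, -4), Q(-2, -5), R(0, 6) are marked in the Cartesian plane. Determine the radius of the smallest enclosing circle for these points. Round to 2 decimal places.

5.59

Side lengths²: PQ² = 5, PR² = 100, QR² = 125.
Since QR² = 125 ≥ 100 + 5 = 105, the angle opposite QR is not acute, so the smallest enclosing circle has QR as diameter.
Centre = midpoint of QR = (-1, 0.5), r² = 125/4 = 31.25.
r = √(31.25) ≈ 5.59.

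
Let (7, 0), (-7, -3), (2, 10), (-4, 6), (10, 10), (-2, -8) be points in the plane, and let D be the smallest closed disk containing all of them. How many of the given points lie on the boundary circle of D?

3

The minimum enclosing circle is determined by three boundary points: (-7, -3), (10, 10), (-2, -8).
Their circumcentre is (2.8, 1.8) with r² = 119.08.
The farthest remaining point (2, 10) is at distance² 67.88 ≤ 119.08.
The points at distance exactly r from the centre are (-7, -3), (10, 10), (-2, -8) — 3 points.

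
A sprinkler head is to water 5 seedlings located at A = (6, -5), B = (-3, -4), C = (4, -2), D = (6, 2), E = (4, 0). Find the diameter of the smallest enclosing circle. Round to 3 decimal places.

10.883

The minimum enclosing circle is determined by three boundary points: A, B, D.
Their circumcentre is (11/6, -1.5) with r² = 533/18.
The farthest remaining point E is at distance² 125/18 ≤ 533/18.
Diameter = 2r = 2√(533/18) ≈ 10.883.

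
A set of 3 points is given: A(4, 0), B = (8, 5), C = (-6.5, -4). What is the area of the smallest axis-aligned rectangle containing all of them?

x ranges over [-6.5, 8], width 14.5.
y ranges over [-4, 5], height 9.
Area = 14.5 × 9 = 130.5.

130.5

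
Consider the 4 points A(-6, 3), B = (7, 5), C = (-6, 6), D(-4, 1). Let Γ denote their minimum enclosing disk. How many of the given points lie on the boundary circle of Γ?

3

The minimum enclosing circle of a finite set is fixed by two of the points (as a diameter) or three (as a circumcircle).
The minimum enclosing circle is determined by three boundary points: A, B, C.
Their circumcentre is (11/26, 4.5) with r² = 14705/338.
The farthest remaining point D is at distance² 10753/338 ≤ 14705/338.
The points at distance exactly r from the centre are A, B, C — 3 points.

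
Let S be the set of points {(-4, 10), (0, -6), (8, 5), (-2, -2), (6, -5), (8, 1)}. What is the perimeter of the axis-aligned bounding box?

Width = max x − min x = 8 − (-4) = 12.
Height = max y − min y = 10 − (-6) = 16.
Perimeter = 2(12 + 16) = 56.

56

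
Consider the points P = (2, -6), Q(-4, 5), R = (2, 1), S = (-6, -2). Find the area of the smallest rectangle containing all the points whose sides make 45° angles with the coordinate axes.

In coordinates u = x + y, v = x − y the rectangle is axis-aligned; the map (x,y)→(u,v) scales areas by 2.
u-values: -4, 1, 3, -8; range = 3 − (-8) = 11.
v-values: 8, -9, 1, -4; range = 8 − (-9) = 17.
Area = (11 × 17) / 2 = 93.5.

93.5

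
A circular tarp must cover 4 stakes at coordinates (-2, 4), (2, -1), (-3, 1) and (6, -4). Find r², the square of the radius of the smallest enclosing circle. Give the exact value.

The farthest pair is (-2, 4)–(6, -4) with squared distance 128. The circle on this segment as diameter has centre (2, 0) and r² = 128/4 = 32.
Check (2, -1): distance² to centre = 1 ≤ 32, so it lies inside.
All remaining points lie in this disk, and no smaller disk contains both endpoints, so this is the minimum enclosing circle.

32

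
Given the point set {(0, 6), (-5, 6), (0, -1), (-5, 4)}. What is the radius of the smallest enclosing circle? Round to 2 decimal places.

4.30

The minimum enclosing circle of a finite set is fixed by two of the points (as a diameter) or three (as a circumcircle).
The farthest pair is (-5, 6)–(0, -1) with squared distance 74. The circle on this segment as diameter has centre (-2.5, 2.5) and r² = 74/4 = 18.5.
Check (0, 6): distance² to centre = 18.5 ≤ 18.5, so it lies inside.
All remaining points lie in this disk, and no smaller disk contains both endpoints, so this is the minimum enclosing circle.
r = √(18.5) ≈ 4.30.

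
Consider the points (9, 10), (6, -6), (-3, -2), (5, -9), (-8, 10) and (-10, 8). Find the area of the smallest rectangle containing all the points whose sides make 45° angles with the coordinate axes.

In coordinates u = x + y, v = x − y the rectangle is axis-aligned; the map (x,y)→(u,v) scales areas by 2.
u-values: 19, 0, -5, -4, 2, -2; range = 19 − (-5) = 24.
v-values: -1, 12, -1, 14, -18, -18; range = 14 − (-18) = 32.
Area = (24 × 32) / 2 = 384.

384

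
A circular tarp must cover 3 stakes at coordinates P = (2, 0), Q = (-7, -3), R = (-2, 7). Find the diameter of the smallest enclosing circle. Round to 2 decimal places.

11.40

Side lengths²: PQ² = 90, PR² = 65, QR² = 125.
Since QR² = 125 < 90 + 65 = 155, the triangle is acute, so the smallest enclosing circle is the circumcircle.
Circumcentre = (-3.5, 1.5), r² = 32.5.
Diameter = 2r = 2√(32.5) ≈ 11.40.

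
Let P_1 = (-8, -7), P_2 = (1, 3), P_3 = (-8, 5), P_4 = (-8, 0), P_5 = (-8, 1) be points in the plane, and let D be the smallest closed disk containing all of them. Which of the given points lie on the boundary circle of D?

By Welzl's lemma the MEC is supported by two points (diametrically opposite) or three points (on a circumcircle).
The minimum enclosing circle is determined by three boundary points: P_1, P_2, P_3.
Their circumcentre is (-83/18, -1) with r² = 15385/324.
The farthest remaining point P_5 is at distance² 5017/324 ≤ 15385/324.
The points at distance exactly r from the centre are P_1, P_2, P_3 — 3 points.

P_1, P_2, P_3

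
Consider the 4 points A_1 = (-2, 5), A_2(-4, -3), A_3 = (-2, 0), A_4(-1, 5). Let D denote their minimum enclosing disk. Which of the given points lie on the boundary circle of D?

The farthest pair is A_2–A_4 with squared distance 73. The circle on this segment as diameter has centre (-2.5, 1) and r² = 73/4 = 18.25.
Check A_1: distance² to centre = 16.25 ≤ 18.25, so it lies inside.
All remaining points lie in this disk, and no smaller disk contains both endpoints, so this is the minimum enclosing circle.
The points at distance exactly r from the centre are A_2, A_4 — 2 points.

A_2, A_4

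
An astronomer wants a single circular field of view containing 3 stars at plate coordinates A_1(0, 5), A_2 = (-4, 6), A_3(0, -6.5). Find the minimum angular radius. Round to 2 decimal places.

Side lengths²: A_1A_2² = 17, A_1A_3² = 132.25, A_2A_3² = 172.25.
Since A_2A_3² = 172.25 ≥ 132.25 + 17 = 149.25, the angle opposite A_2A_3 is not acute, so the smallest enclosing circle has A_2A_3 as diameter.
Centre = midpoint of A_2A_3 = (-2, -0.25), r² = 172.25/4 = 43.0625.
r = √(43.0625) ≈ 6.56.

6.56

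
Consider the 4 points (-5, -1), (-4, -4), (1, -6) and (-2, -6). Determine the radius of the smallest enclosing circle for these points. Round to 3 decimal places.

3.905

The farthest pair is (-5, -1)–(1, -6) with squared distance 61. The circle on this segment as diameter has centre (-2, -3.5) and r² = 61/4 = 15.25.
Check (-4, -4): distance² to centre = 4.25 ≤ 15.25, so it lies inside.
All remaining points lie in this disk, and no smaller disk contains both endpoints, so this is the minimum enclosing circle.
r = √(15.25) ≈ 3.905.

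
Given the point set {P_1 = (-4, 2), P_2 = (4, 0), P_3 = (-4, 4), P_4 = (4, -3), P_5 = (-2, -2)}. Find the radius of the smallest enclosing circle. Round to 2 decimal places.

5.32

The minimum enclosing circle of a finite set is fixed by two of the points (as a diameter) or three (as a circumcircle).
The farthest pair is P_3–P_4 with squared distance 113. The circle on this segment as diameter has centre (0, 0.5) and r² = 113/4 = 28.25.
Check P_1: distance² to centre = 18.25 ≤ 28.25, so it lies inside.
All remaining points lie in this disk, and no smaller disk contains both endpoints, so this is the minimum enclosing circle.
r = √(28.25) ≈ 5.32.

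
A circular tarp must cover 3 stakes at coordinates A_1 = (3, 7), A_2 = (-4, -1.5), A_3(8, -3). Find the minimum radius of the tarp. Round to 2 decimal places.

Side lengths²: A_1A_2² = 121.25, A_1A_3² = 125, A_2A_3² = 146.25.
Since A_2A_3² = 146.25 < 125 + 121.25 = 246.25, the triangle is acute, so the smallest enclosing circle is the circumcircle.
Circumcentre = (7/3, 5/12), r² = 6305/144.
r = √(6305/144) ≈ 6.62.

6.62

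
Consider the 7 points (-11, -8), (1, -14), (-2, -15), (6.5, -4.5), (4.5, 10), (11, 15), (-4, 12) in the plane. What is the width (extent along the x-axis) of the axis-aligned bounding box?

22

max x = 11, min x = -11, so width = 22.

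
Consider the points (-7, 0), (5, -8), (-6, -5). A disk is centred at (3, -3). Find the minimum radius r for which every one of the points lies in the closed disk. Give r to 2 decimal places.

The required radius is the distance from (3, -3) to the farthest point.
Squared distances: 109, 29, 85.
Maximum is 109, attained at (-7, 0).
r = √109 ≈ 10.44.

10.44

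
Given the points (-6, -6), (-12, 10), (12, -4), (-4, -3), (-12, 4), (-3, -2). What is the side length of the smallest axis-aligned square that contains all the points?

24

The bounding box has width 24 and height 16.
An axis-aligned square enclosing the set must have side ≥ max(width, height).
So the minimum side is max(24, 16) = 24.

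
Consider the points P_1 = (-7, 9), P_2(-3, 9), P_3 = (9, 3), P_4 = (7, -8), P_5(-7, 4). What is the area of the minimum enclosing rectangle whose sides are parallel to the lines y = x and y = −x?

232.5

In coordinates u = x + y, v = x − y the rectangle is axis-aligned; the map (x,y)→(u,v) scales areas by 2.
u-values: 2, 6, 12, -1, -3; range = 12 − (-3) = 15.
v-values: -16, -12, 6, 15, -11; range = 15 − (-16) = 31.
Area = (15 × 31) / 2 = 232.5.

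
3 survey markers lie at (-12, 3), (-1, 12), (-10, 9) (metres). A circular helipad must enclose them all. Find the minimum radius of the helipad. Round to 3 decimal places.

7.106

Call the three points A, B, C in the order given.
Side lengths²: AB² = 202, AC² = 40, BC² = 90.
Since AB² = 202 ≥ 90 + 40 = 130, the angle opposite AB is not acute, so the smallest enclosing circle has AB as diameter.
Centre = midpoint of AB = (-6.5, 7.5), r² = 202/4 = 50.5.
r = √(50.5) ≈ 7.106.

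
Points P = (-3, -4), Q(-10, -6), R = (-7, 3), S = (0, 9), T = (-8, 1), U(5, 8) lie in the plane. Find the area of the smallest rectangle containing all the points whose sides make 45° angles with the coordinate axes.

159.5

In coordinates u = x + y, v = x − y the rectangle is axis-aligned; the map (x,y)→(u,v) scales areas by 2.
u-values: -7, -16, -4, 9, -7, 13; range = 13 − (-16) = 29.
v-values: 1, -4, -10, -9, -9, -3; range = 1 − (-10) = 11.
Area = (29 × 11) / 2 = 159.5.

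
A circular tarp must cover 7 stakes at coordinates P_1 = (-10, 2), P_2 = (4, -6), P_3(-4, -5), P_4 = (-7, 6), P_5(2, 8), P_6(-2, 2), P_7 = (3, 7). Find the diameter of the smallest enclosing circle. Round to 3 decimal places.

The minimum enclosing circle is determined by three boundary points: P_1, P_2, P_5.
Their circumcentre is (-5/3, 1/3) with r² = 650/9.
The farthest remaining point P_7 is at distance² 596/9 ≤ 650/9.
Diameter = 2r = 2√(650/9) ≈ 16.997.

16.997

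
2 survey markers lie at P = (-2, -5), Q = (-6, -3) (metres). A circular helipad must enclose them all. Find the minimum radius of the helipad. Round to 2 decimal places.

2.24

The smallest circle enclosing two points has them as diameter endpoints.
Centre = midpoint = (-4, -4); r² = |PQ|²/4 = 20/4 = 5.
r = √5 ≈ 2.24.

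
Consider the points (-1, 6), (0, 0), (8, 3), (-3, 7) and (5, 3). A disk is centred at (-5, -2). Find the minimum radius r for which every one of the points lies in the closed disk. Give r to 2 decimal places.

The required radius is the distance from (-5, -2) to the farthest point.
Squared distances: 80, 29, 194, 85, 125.
Maximum is 194, attained at (8, 3).
r = √194 ≈ 13.93.

13.93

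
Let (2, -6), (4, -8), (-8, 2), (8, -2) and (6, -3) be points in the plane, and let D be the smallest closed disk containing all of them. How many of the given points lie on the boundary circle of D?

The minimum enclosing circle of a finite set is fixed by two of the points (as a diameter) or three (as a circumcircle).
The minimum enclosing circle is determined by three boundary points: (4, -8), (-8, 2), (8, -2).
Their circumcentre is (-3/14, -6/7) with r² = 13481/196.
The farthest remaining point (6, -3) is at distance² 8469/196 ≤ 13481/196.
The points at distance exactly r from the centre are (4, -8), (-8, 2), (8, -2) — 3 points.

3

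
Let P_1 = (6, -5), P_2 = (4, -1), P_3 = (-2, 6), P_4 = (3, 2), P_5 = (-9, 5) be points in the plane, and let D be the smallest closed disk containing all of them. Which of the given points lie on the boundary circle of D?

A smallest enclosing disk is always determined by at most three of the input points on its boundary.
The farthest pair is P_1–P_5 with squared distance 325. The circle on this segment as diameter has centre (-1.5, 0) and r² = 325/4 = 81.25.
Check P_2: distance² to centre = 31.25 ≤ 81.25, so it lies inside.
All remaining points lie in this disk, and no smaller disk contains both endpoints, so this is the minimum enclosing circle.
The points at distance exactly r from the centre are P_1, P_5 — 2 points.

P_1, P_5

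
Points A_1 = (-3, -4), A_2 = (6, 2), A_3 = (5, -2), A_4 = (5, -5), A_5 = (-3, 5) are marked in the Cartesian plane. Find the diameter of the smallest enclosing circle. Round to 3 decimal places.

12.806

A smallest enclosing disk is always determined by at most three of the input points on its boundary.
The farthest pair is A_4–A_5 with squared distance 164. The circle on this segment as diameter has centre (1, 0) and r² = 164/4 = 41.
Check A_1: distance² to centre = 32 ≤ 41, so it lies inside.
All remaining points lie in this disk, and no smaller disk contains both endpoints, so this is the minimum enclosing circle.
Diameter = 2r = 2√41 ≈ 12.806.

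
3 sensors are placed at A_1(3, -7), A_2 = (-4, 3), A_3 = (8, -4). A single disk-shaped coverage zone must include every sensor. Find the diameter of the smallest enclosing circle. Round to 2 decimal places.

13.89

Side lengths²: A_1A_2² = 149, A_1A_3² = 34, A_2A_3² = 193.
Since A_2A_3² = 193 ≥ 149 + 34 = 183, the angle opposite A_2A_3 is not acute, so the smallest enclosing circle has A_2A_3 as diameter.
Centre = midpoint of A_2A_3 = (2, -0.5), r² = 193/4 = 48.25.
Diameter = 2r = 2√(48.25) ≈ 13.89.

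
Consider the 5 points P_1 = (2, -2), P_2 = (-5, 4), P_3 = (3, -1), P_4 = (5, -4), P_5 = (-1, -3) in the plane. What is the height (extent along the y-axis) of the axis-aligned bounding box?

max y = 4, min y = -4, so height = 8.

8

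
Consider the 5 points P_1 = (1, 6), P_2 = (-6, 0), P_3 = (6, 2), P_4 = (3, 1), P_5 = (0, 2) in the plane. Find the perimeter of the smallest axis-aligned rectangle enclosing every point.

Width = max x − min x = 6 − (-6) = 12.
Height = max y − min y = 6 − 0 = 6.
Perimeter = 2(12 + 6) = 36.

36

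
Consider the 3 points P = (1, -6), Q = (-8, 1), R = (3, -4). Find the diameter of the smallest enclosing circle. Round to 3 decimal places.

Side lengths²: PQ² = 130, PR² = 8, QR² = 146.
Since QR² = 146 ≥ 130 + 8 = 138, the angle opposite QR is not acute, so the smallest enclosing circle has QR as diameter.
Centre = midpoint of QR = (-2.5, -1.5), r² = 146/4 = 36.5.
Diameter = 2r = 2√(36.5) ≈ 12.083.

12.083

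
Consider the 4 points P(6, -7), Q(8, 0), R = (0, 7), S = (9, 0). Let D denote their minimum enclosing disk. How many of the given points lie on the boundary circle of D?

By Welzl's lemma the MEC is supported by two points (diametrically opposite) or three points (on a circumcircle).
The farthest pair is P–R with squared distance 232. The circle on this segment as diameter has centre (3, 0) and r² = 232/4 = 58.
Check Q: distance² to centre = 25 ≤ 58, so it lies inside.
All remaining points lie in this disk, and no smaller disk contains both endpoints, so this is the minimum enclosing circle.
The points at distance exactly r from the centre are P, R — 2 points.

2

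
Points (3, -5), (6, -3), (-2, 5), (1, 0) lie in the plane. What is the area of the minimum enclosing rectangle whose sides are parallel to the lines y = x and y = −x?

In coordinates u = x + y, v = x − y the rectangle is axis-aligned; the map (x,y)→(u,v) scales areas by 2.
u-values: -2, 3, 3, 1; range = 3 − (-2) = 5.
v-values: 8, 9, -7, 1; range = 9 − (-7) = 16.
Area = (5 × 16) / 2 = 40.

40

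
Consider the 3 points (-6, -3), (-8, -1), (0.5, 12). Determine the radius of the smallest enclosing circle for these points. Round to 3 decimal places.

Call the three points A, B, C in the order given.
Side lengths²: AB² = 8, AC² = 267.25, BC² = 241.25.
Since AC² = 267.25 ≥ 241.25 + 8 = 249.25, the angle opposite AC is not acute, so the smallest enclosing circle has AC as diameter.
Centre = midpoint of AC = (-2.75, 4.5), r² = 267.25/4 = 66.8125.
r = √(66.8125) ≈ 8.174.

8.174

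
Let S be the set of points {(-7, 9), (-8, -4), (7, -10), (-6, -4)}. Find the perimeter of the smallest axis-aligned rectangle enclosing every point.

Width = max x − min x = 7 − (-8) = 15.
Height = max y − min y = 9 − (-10) = 19.
Perimeter = 2(15 + 19) = 68.

68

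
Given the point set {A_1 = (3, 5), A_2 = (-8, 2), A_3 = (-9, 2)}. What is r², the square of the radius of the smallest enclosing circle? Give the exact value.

38.25

Side lengths²: A_1A_2² = 130, A_1A_3² = 153, A_2A_3² = 1.
Since A_1A_3² = 153 ≥ 130 + 1 = 131, the angle opposite A_1A_3 is not acute, so the smallest enclosing circle has A_1A_3 as diameter.
Centre = midpoint of A_1A_3 = (-3, 3.5), r² = 153/4 = 38.25.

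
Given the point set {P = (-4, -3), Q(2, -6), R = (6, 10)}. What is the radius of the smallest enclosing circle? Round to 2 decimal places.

Side lengths²: PQ² = 45, PR² = 269, QR² = 272.
Since QR² = 272 < 269 + 45 = 314, the triangle is acute, so the smallest enclosing circle is the circumcircle.
Circumcentre = (22/9, 43/18), r² = 22865/324.
r = √(22865/324) ≈ 8.40.

8.40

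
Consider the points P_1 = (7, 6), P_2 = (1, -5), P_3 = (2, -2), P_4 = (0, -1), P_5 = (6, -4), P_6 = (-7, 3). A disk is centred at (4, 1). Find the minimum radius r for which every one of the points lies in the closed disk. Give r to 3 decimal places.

The required radius is the distance from (4, 1) to the farthest point.
Squared distances: 34, 45, 13, 20, 29, 125.
Maximum is 125, attained at P_6.
r = √125 ≈ 11.180.

11.180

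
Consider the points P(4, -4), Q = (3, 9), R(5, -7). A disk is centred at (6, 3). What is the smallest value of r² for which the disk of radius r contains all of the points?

The required radius is the distance from (6, 3) to the farthest point.
Squared distances: 53, 45, 101.
Maximum is 101, attained at R.

101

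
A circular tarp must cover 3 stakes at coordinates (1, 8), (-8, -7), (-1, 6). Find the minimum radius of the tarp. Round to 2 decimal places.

8.75

Call the three points A, B, C in the order given.
Side lengths²: AB² = 306, AC² = 8, BC² = 218.
Since AB² = 306 ≥ 218 + 8 = 226, the angle opposite AB is not acute, so the smallest enclosing circle has AB as diameter.
Centre = midpoint of AB = (-3.5, 0.5), r² = 306/4 = 76.5.
r = √(76.5) ≈ 8.75.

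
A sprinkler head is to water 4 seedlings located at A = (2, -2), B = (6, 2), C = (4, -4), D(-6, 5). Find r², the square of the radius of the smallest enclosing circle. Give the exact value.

The minimum enclosing circle is determined by three boundary points: B, C, D.
Their circumcentre is (-17/26, 23/26) with r² = 15385/338.
The farthest remaining point A is at distance² 5193/338 ≤ 15385/338.

15385/338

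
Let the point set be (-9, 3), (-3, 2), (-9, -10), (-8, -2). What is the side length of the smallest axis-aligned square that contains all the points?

13

The bounding box has width 6 and height 13.
An axis-aligned square enclosing the set must have side ≥ max(width, height).
So the minimum side is max(6, 13) = 13.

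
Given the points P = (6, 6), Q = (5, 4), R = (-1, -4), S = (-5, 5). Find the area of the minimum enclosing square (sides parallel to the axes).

The bounding box has width 11 and height 10.
An axis-aligned square enclosing the set must have side ≥ max(width, height).
So the minimum side is max(11, 10) = 11.
Area = 11² = 121.

121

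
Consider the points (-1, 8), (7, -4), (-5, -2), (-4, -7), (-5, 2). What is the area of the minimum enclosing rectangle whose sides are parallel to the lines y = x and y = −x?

In coordinates u = x + y, v = x − y the rectangle is axis-aligned; the map (x,y)→(u,v) scales areas by 2.
u-values: 7, 3, -7, -11, -3; range = 7 − (-11) = 18.
v-values: -9, 11, -3, 3, -7; range = 11 − (-9) = 20.
Area = (18 × 20) / 2 = 180.

180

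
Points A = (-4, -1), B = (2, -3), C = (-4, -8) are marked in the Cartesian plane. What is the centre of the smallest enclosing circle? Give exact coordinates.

Side lengths²: AB² = 40, AC² = 49, BC² = 61.
Since BC² = 61 < 49 + 40 = 89, the triangle is acute, so the smallest enclosing circle is the circumcircle.
Circumcentre = (-11/6, -4.5), r² = 305/18.
Centre = (-11/6, -4.5).

(-11/6, -4.5)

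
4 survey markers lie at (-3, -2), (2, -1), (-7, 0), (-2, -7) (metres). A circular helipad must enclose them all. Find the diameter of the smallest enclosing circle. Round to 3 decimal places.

The minimum enclosing circle is determined by three boundary points: (2, -1), (-7, 0), (-2, -7).
Their circumcentre is (-78/29, -64/29) with r² = 19721/841.
The farthest remaining point (-3, -2) is at distance² 117/841 ≤ 19721/841.
Diameter = 2r = 2√(19721/841) ≈ 9.685.

9.685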